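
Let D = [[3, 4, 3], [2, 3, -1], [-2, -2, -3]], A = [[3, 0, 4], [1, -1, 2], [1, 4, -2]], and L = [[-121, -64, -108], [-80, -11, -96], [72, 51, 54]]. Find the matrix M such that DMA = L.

M = D⁻¹LA⁻¹ (apply D⁻¹ on the left and A⁻¹ on the right).
D has determinant 5; D⁻¹ = [[-11/5, 6/5, -13/5], [8/5, -3/5, 9/5], [2/5, -2/5, 1/5]].
det A = 2; the adjugate gives A⁻¹ = [[-3, 8, 2], [2, -5, -1], [5/2, -6, -3/2]].
D⁻¹L = [[-17, -5, -18], [-16, -4, -18], [-2, -11, 6]].
M = (D⁻¹L)A⁻¹ = [[-4, -3, -2], [-5, 0, -1], [-1, 3, -2]].

M = [[-4, -3, -2], [-5, 0, -1], [-1, 3, -2]]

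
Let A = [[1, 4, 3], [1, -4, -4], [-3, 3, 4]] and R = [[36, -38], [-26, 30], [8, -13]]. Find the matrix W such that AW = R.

Left-multiplying both sides by A⁻¹ gives W = A⁻¹R.
A has determinant 1; A⁻¹ = [[-4, -7, -4], [8, 13, 7], [-9, -15, -8]].
W = A⁻¹R = [[-4, -7, -4], [8, 13, 7], [-9, -15, -8]] · [[36, -38], [-26, 30], [8, -13]] = [[6, -6], [6, -5], [2, -4]].

W = [[6, -6], [6, -5], [2, -4]]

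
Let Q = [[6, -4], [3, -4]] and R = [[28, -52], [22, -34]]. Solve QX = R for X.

X = [[2, -6], [-4, 4]]

Since Q multiplies X on the left, X = Q⁻¹R.
det Q = -12; the adjugate gives Q⁻¹ = [[1/3, -1/3], [1/4, -1/2]].
X = Q⁻¹R = [[1/3, -1/3], [1/4, -1/2]] · [[28, -52], [22, -34]] = [[2, -6], [-4, 4]].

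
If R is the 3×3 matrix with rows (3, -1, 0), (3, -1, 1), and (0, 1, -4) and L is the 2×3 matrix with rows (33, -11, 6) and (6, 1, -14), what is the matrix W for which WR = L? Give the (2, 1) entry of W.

4

Since R sits to the right of W, W = LR⁻¹.
det R = -3; the adjugate gives R⁻¹ = [[-1, 4/3, 1/3], [-4, 4, 1], [-1, 1, 0]].
W = LR⁻¹ = [[33, -11, 6], [6, 1, -14]] · [[-1, 4/3, 1/3], [-4, 4, 1], [-1, 1, 0]] = [[5, 6, 0], [4, -2, 3]].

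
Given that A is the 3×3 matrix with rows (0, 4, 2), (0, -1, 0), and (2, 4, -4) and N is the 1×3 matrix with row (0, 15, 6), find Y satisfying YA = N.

Y = [[3, -3, 0]]

A is on the right of Y, so right-multiply by A⁻¹: Y = NA⁻¹.
det A = 4, so A⁻¹ = [[1, 6, 1/2], [0, -1, 0], [1/2, 2, 0]].
Y = NA⁻¹ = [[0, 15, 6]] · [[1, 6, 1/2], [0, -1, 0], [1/2, 2, 0]] = [[3, -3, 0]].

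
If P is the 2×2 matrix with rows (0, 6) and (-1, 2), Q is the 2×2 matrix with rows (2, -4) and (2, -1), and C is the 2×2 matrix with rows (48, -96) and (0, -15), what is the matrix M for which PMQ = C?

M = [[3, 5], [4, 0]]

Isolating M: multiply by P⁻¹ from the left and Q⁻¹ from the right, so M = P⁻¹CQ⁻¹.
P has determinant 6; P⁻¹ = [[1/3, -1], [1/6, 0]].
det Q = 6; the adjugate gives Q⁻¹ = [[-1/6, 2/3], [-1/3, 1/3]].
P⁻¹C = [[16, -17], [8, -16]].
M = (P⁻¹C)Q⁻¹ = [[3, 5], [4, 0]].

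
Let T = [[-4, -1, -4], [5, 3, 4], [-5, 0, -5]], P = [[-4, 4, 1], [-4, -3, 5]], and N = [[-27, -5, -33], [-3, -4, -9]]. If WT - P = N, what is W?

W = [[4, 1, 4], [-2, -3, 0]]

WT = N + P = [[-31, -1, -32], [-7, -7, -4]].
T is on the right of W, so right-multiply by T⁻¹: W = (N + P)T⁻¹.
T has determinant -5; T⁻¹ = [[3, 1, -8/5], [-1, 0, 4/5], [-3, -1, 7/5]].
W = (N + P)T⁻¹ = [[4, 1, 4], [-2, -3, 0]].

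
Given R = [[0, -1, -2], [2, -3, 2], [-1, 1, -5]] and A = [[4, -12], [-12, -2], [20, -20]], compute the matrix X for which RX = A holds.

X = [[4, -3], [4, 2], [-4, 5]]

R is on the left of X, so left-multiply by R⁻¹: X = R⁻¹A.
det R = -6, so R⁻¹ = [[-13/6, 7/6, 4/3], [-4/3, 1/3, 2/3], [1/6, -1/6, -1/3]].
X = R⁻¹A = [[-13/6, 7/6, 4/3], [-4/3, 1/3, 2/3], [1/6, -1/6, -1/3]] · [[4, -12], [-12, -2], [20, -20]] = [[4, -3], [4, 2], [-4, 5]].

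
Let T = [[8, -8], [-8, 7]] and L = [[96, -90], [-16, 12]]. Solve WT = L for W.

W = [[6, -6], [2, 4]]

Right-multiplying both sides by T⁻¹ gives W = LT⁻¹.
T has determinant -8; T⁻¹ = [[-7/8, -1], [-1, -1]].
W = LT⁻¹ = [[96, -90], [-16, 12]] · [[-7/8, -1], [-1, -1]] = [[6, -6], [2, 4]].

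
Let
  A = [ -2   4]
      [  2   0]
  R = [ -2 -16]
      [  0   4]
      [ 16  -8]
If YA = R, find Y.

Y = [[-4, -5], [1, 1], [-2, 6]]

Since A sits to the right of Y, Y = RA⁻¹.
det A = -8, so A⁻¹ = [[0, 1/2], [1/4, 1/4]].
Y = RA⁻¹ = [[-2, -16], [0, 4], [16, -8]] · [[0, 1/2], [1/4, 1/4]] = [[-4, -5], [1, 1], [-2, 6]].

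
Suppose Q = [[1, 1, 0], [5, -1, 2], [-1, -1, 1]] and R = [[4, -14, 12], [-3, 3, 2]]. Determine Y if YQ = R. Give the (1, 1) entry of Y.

-5

Right-multiplying both sides by Q⁻¹ gives Y = RQ⁻¹.
det Q = -6, so Q⁻¹ = [[-1/6, 1/6, -1/3], [7/6, -1/6, 1/3], [1, 0, 1]].
Y = RQ⁻¹ = [[4, -14, 12], [-3, 3, 2]] · [[-1/6, 1/6, -1/3], [7/6, -1/6, 1/3], [1, 0, 1]] = [[-5, 3, 6], [6, -1, 4]].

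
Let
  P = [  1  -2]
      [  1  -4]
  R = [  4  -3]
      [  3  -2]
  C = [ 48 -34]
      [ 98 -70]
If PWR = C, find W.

Left-multiply by P⁻¹ and right-multiply by R⁻¹: W = P⁻¹CR⁻¹.
P has determinant -2; P⁻¹ = [[2, -1], [1/2, -1/2]].
det R = 1; the adjugate gives R⁻¹ = [[-2, 3], [-3, 4]].
P⁻¹C = [[-2, 2], [-25, 18]].
W = (P⁻¹C)R⁻¹ = [[-2, 2], [-4, -3]].

W = [[-2, 2], [-4, -3]]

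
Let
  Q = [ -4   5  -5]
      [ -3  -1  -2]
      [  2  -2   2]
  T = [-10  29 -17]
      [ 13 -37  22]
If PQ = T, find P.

Q is on the right of P, so right-multiply by Q⁻¹: P = TQ⁻¹.
Q has determinant -6; Q⁻¹ = [[1, 0, 5/2], [-1/3, -1/3, -7/6], [-4/3, -1/3, -19/6]].
P = TQ⁻¹ = [[-10, 29, -17], [13, -37, 22]] · [[1, 0, 5/2], [-1/3, -1/3, -7/6], [-4/3, -1/3, -19/6]] = [[3, -4, -5], [-4, 5, 6]].

P = [[3, -4, -5], [-4, 5, 6]]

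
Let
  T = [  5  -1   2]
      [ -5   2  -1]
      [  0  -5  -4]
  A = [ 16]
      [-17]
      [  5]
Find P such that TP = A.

P = [[3], [-1], [0]]

Since T multiplies P on the left, P = T⁻¹A.
T has determinant 5; T⁻¹ = [[-13/5, -14/5, -3/5], [-4, -4, -1], [5, 5, 1]].
P = T⁻¹A = [[-13/5, -14/5, -3/5], [-4, -4, -1], [5, 5, 1]] · [[16], [-17], [5]] = [[3], [-1], [0]].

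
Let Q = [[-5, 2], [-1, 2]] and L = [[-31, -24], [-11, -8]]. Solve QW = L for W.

W = [[5, 4], [-3, -2]]

Since Q multiplies W on the left, W = Q⁻¹L.
det Q = -8; the adjugate gives Q⁻¹ = [[-1/4, 1/4], [-1/8, 5/8]].
W = Q⁻¹L = [[-1/4, 1/4], [-1/8, 5/8]] · [[-31, -24], [-11, -8]] = [[5, 4], [-3, -2]].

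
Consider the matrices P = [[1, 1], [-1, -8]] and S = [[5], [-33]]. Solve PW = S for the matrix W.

W = [[1], [4]]

P is on the left of W, so left-multiply by P⁻¹: W = P⁻¹S.
det P = -7, so P⁻¹ = [[8/7, 1/7], [-1/7, -1/7]].
W = P⁻¹S = [[8/7, 1/7], [-1/7, -1/7]] · [[5], [-33]] = [[1], [4]].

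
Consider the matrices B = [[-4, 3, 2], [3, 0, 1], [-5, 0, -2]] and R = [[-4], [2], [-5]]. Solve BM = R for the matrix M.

B is on the left of M, so left-multiply by B⁻¹: M = B⁻¹R.
det B = 3; the adjugate gives B⁻¹ = [[0, 2, 1], [1/3, 6, 10/3], [0, -5, -3]].
M = B⁻¹R = [[0, 2, 1], [1/3, 6, 10/3], [0, -5, -3]] · [[-4], [2], [-5]] = [[-1], [-6], [5]].

M = [[-1], [-6], [5]]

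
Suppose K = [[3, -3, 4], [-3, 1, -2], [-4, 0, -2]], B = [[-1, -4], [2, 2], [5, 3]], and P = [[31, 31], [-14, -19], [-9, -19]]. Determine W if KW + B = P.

KW = P − B = [[32, 35], [-16, -21], [-14, -22]].
K is on the left of W, so left-multiply by K⁻¹: W = K⁻¹(P − B).
det K = 4; the adjugate gives K⁻¹ = [[-1/2, -3/2, 1/2], [1/2, 5/2, -3/2], [1, 3, -3/2]].
W = K⁻¹(P − B) = [[1, 3], [-3, -2], [5, 5]].

W = [[1, 3], [-3, -2], [5, 5]]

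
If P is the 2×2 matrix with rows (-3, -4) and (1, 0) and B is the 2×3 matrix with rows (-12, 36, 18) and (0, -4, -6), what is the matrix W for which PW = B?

Left-multiplying both sides by P⁻¹ gives W = P⁻¹B.
det P = 4; the adjugate gives P⁻¹ = [[0, 1], [-1/4, -3/4]].
W = P⁻¹B = [[0, 1], [-1/4, -3/4]] · [[-12, 36, 18], [0, -4, -6]] = [[0, -4, -6], [3, -6, 0]].

W = [[0, -4, -6], [3, -6, 0]]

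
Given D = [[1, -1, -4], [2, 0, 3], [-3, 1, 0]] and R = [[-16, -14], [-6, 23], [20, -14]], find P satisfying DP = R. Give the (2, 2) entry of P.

Left-multiplying both sides by D⁻¹ gives P = D⁻¹R.
det D = -2, so D⁻¹ = [[3/2, 2, 3/2], [9/2, 6, 11/2], [-1, -1, -1]].
P = D⁻¹R = [[3/2, 2, 3/2], [9/2, 6, 11/2], [-1, -1, -1]] · [[-16, -14], [-6, 23], [20, -14]] = [[-6, 4], [2, -2], [2, 5]].

-2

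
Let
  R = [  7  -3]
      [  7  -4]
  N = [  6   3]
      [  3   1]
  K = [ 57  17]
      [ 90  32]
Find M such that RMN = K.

M = R⁻¹KN⁻¹ (apply R⁻¹ on the left and N⁻¹ on the right).
R has determinant -7; R⁻¹ = [[4/7, -3/7], [1, -1]].
det N = -3, so N⁻¹ = [[-1/3, 1], [1, -2]].
R⁻¹K = [[-6, -4], [-33, -15]].
M = (R⁻¹K)N⁻¹ = [[-2, 2], [-4, -3]].

M = [[-2, 2], [-4, -3]]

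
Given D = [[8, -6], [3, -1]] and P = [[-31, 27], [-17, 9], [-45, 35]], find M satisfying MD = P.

Since D sits to the right of M, M = PD⁻¹.
det D = 10; the adjugate gives D⁻¹ = [[-1/10, 3/5], [-3/10, 4/5]].
M = PD⁻¹ = [[-31, 27], [-17, 9], [-45, 35]] · [[-1/10, 3/5], [-3/10, 4/5]] = [[-5, 3], [-1, -3], [-6, 1]].

M = [[-5, 3], [-1, -3], [-6, 1]]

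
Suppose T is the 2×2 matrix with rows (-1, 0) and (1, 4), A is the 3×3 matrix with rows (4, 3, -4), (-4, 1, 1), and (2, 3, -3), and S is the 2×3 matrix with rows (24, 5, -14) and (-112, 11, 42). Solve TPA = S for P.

Isolating P: multiply by T⁻¹ from the left and A⁻¹ from the right, so P = T⁻¹SA⁻¹.
det T = -4, so T⁻¹ = [[-1, 0], [1/4, 1/4]].
A has determinant 2; A⁻¹ = [[-3, -3/2, 7/2], [-5, -2, 6], [-7, -3, 8]].
T⁻¹S = [[-24, -5, 14], [-22, 4, 7]].
P = (T⁻¹S)A⁻¹ = [[-1, 4, -2], [-3, 4, 3]].

P = [[-1, 4, -2], [-3, 4, 3]]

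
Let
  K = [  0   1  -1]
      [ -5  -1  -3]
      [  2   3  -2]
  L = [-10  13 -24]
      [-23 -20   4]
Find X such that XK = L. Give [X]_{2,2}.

3

Since K sits to the right of X, X = LK⁻¹.
K has determinant -3; K⁻¹ = [[-11/3, 1/3, 4/3], [16/3, -2/3, -5/3], [13/3, -2/3, -5/3]].
X = LK⁻¹ = [[-10, 13, -24], [-23, -20, 4]] · [[-11/3, 1/3, 4/3], [16/3, -2/3, -5/3], [13/3, -2/3, -5/3]] = [[2, 4, 5], [-5, 3, -4]].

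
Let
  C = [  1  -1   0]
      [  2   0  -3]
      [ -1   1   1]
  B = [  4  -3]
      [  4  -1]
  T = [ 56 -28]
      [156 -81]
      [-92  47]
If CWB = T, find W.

Isolating W: multiply by C⁻¹ from the left and B⁻¹ from the right, so W = C⁻¹TB⁻¹.
det C = 2; the adjugate gives C⁻¹ = [[3/2, 1/2, 3/2], [1/2, 1/2, 3/2], [1, 0, 1]].
det B = 8, so B⁻¹ = [[-1/8, 3/8], [-1/2, 1/2]].
C⁻¹T = [[24, -12], [-32, 16], [-36, 19]].
W = (C⁻¹T)B⁻¹ = [[3, 3], [-4, -4], [-5, -4]].

W = [[3, 3], [-4, -4], [-5, -4]]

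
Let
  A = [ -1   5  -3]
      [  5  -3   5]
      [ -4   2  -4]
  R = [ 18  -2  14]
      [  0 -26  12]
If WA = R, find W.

Since A sits to the right of W, W = RA⁻¹.
det A = 4, so A⁻¹ = [[1/2, 7/2, 4], [0, -2, -5/2], [-1/2, -9/2, -11/2]].
W = RA⁻¹ = [[18, -2, 14], [0, -26, 12]] · [[1/2, 7/2, 4], [0, -2, -5/2], [-1/2, -9/2, -11/2]] = [[2, 4, 0], [-6, -2, -1]].

W = [[2, 4, 0], [-6, -2, -1]]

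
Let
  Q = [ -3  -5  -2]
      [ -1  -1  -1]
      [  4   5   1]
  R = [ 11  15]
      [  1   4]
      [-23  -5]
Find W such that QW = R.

W = [[-6, 5], [-1, -4], [6, -5]]

Since Q multiplies W on the left, W = Q⁻¹R.
Q has determinant 5; Q⁻¹ = [[4/5, -1, 3/5], [-3/5, 1, -1/5], [-1/5, -1, -2/5]].
W = Q⁻¹R = [[4/5, -1, 3/5], [-3/5, 1, -1/5], [-1/5, -1, -2/5]] · [[11, 15], [1, 4], [-23, -5]] = [[-6, 5], [-1, -4], [6, -5]].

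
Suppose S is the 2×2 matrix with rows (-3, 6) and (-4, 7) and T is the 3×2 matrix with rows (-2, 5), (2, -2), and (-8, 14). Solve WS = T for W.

W = [[2, -1], [2, -2], [0, 2]]

Since S sits to the right of W, W = TS⁻¹.
det S = 3, so S⁻¹ = [[7/3, -2], [4/3, -1]].
W = TS⁻¹ = [[-2, 5], [2, -2], [-8, 14]] · [[7/3, -2], [4/3, -1]] = [[2, -1], [2, -2], [0, 2]].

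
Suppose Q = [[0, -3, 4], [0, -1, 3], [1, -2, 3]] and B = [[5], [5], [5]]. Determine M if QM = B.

M = [[1], [1], [2]]

Since Q multiplies M on the left, M = Q⁻¹B.
Q has determinant -5; Q⁻¹ = [[-3/5, -1/5, 1], [-3/5, 4/5, 0], [-1/5, 3/5, 0]].
M = Q⁻¹B = [[-3/5, -1/5, 1], [-3/5, 4/5, 0], [-1/5, 3/5, 0]] · [[5], [5], [5]] = [[1], [1], [2]].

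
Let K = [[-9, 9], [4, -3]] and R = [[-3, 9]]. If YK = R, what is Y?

Y = [[3, 6]]

K is on the right of Y, so right-multiply by K⁻¹: Y = RK⁻¹.
K has determinant -9; K⁻¹ = [[1/3, 1], [4/9, 1]].
Y = RK⁻¹ = [[-3, 9]] · [[1/3, 1], [4/9, 1]] = [[3, 6]].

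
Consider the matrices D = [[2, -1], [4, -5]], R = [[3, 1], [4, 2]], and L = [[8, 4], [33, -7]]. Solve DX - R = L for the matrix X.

X = [[3, 5], [-5, 5]]

DX = L + R = [[11, 5], [37, -5]].
D is on the left of X, so left-multiply by D⁻¹: X = D⁻¹(L + R).
det D = -6, so D⁻¹ = [[5/6, -1/6], [2/3, -1/3]].
X = D⁻¹(L + R) = [[3, 5], [-5, 5]].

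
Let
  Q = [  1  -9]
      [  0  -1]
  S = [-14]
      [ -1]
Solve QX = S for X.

Q is on the left of X, so left-multiply by Q⁻¹: X = Q⁻¹S.
det Q = -1, so Q⁻¹ = [[1, -9], [0, -1]].
X = Q⁻¹S = [[1, -9], [0, -1]] · [[-14], [-1]] = [[-5], [1]].

X = [[-5], [1]]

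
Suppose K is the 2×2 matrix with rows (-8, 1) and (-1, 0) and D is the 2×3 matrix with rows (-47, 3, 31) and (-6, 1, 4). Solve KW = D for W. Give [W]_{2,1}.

Left-multiplying both sides by K⁻¹ gives W = K⁻¹D.
det K = 1; the adjugate gives K⁻¹ = [[0, -1], [1, -8]].
W = K⁻¹D = [[0, -1], [1, -8]] · [[-47, 3, 31], [-6, 1, 4]] = [[6, -1, -4], [1, -5, -1]].

1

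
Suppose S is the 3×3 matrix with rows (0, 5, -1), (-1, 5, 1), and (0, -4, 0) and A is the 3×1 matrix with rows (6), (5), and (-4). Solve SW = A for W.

S is on the left of W, so left-multiply by S⁻¹: W = S⁻¹A.
det S = -4, so S⁻¹ = [[-1, -1, -5/2], [0, 0, -1/4], [-1, 0, -5/4]].
W = S⁻¹A = [[-1, -1, -5/2], [0, 0, -1/4], [-1, 0, -5/4]] · [[6], [5], [-4]] = [[-1], [1], [-1]].

W = [[-1], [1], [-1]]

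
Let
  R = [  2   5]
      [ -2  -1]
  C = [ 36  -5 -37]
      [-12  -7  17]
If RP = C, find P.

P = [[3, 5, -6], [6, -3, -5]]

Since R multiplies P on the left, P = R⁻¹C.
det R = 8, so R⁻¹ = [[-1/8, -5/8], [1/4, 1/4]].
P = R⁻¹C = [[-1/8, -5/8], [1/4, 1/4]] · [[36, -5, -37], [-12, -7, 17]] = [[3, 5, -6], [6, -3, -5]].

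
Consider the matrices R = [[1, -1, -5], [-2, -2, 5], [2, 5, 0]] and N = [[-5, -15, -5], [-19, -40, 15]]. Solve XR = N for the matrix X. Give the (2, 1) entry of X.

Since R sits to the right of X, X = NR⁻¹.
R has determinant -5; R⁻¹ = [[5, 5, 3], [-2, -2, -1], [6/5, 7/5, 4/5]].
X = NR⁻¹ = [[-5, -15, -5], [-19, -40, 15]] · [[5, 5, 3], [-2, -2, -1], [6/5, 7/5, 4/5]] = [[-1, -2, -4], [3, 6, -5]].

3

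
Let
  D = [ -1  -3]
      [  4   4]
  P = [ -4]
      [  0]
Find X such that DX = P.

X = [[-2], [2]]

Left-multiplying both sides by D⁻¹ gives X = D⁻¹P.
det D = 8, so D⁻¹ = [[1/2, 3/8], [-1/2, -1/8]].
X = D⁻¹P = [[1/2, 3/8], [-1/2, -1/8]] · [[-4], [0]] = [[-2], [2]].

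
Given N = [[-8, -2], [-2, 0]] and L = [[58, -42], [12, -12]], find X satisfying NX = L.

X = [[-6, 6], [-5, -3]]

N is on the left of X, so left-multiply by N⁻¹: X = N⁻¹L.
det N = -4; the adjugate gives N⁻¹ = [[0, -1/2], [-1/2, 2]].
X = N⁻¹L = [[0, -1/2], [-1/2, 2]] · [[58, -42], [12, -12]] = [[-6, 6], [-5, -3]].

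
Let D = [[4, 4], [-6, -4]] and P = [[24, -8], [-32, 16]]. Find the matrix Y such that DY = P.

Since D multiplies Y on the left, Y = D⁻¹P.
det D = 8; the adjugate gives D⁻¹ = [[-1/2, -1/2], [3/4, 1/2]].
Y = D⁻¹P = [[-1/2, -1/2], [3/4, 1/2]] · [[24, -8], [-32, 16]] = [[4, -4], [2, 2]].

Y = [[4, -4], [2, 2]]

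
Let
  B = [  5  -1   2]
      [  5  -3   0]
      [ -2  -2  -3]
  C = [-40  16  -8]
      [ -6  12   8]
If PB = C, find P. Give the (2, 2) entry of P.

-3

Right-multiplying both sides by B⁻¹ gives P = CB⁻¹.
det B = -2, so B⁻¹ = [[-9/2, 7/2, -3], [-15/2, 11/2, -5], [8, -6, 5]].
P = CB⁻¹ = [[-40, 16, -8], [-6, 12, 8]] · [[-9/2, 7/2, -3], [-15/2, 11/2, -5], [8, -6, 5]] = [[-4, -4, 0], [1, -3, -2]].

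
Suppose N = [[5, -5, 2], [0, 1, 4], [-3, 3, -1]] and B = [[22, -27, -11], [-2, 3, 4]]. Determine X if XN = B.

X = [[5, -5, 1], [2, 1, 4]]

Since N sits to the right of X, X = BN⁻¹.
N has determinant 1; N⁻¹ = [[-13, 1, -22], [-12, 1, -20], [3, 0, 5]].
X = BN⁻¹ = [[22, -27, -11], [-2, 3, 4]] · [[-13, 1, -22], [-12, 1, -20], [3, 0, 5]] = [[5, -5, 1], [2, 1, 4]].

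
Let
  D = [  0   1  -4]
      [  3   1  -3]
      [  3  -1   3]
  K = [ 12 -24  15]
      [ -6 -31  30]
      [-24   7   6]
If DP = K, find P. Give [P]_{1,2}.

Since D multiplies P on the left, P = D⁻¹K.
D has determinant 6; D⁻¹ = [[0, 1/6, 1/6], [-3, 2, -2], [-1, 1/2, -1/2]].
P = D⁻¹K = [[0, 1/6, 1/6], [-3, 2, -2], [-1, 1/2, -1/2]] · [[12, -24, 15], [-6, -31, 30], [-24, 7, 6]] = [[-5, -4, 6], [0, -4, 3], [-3, 5, -3]].

-4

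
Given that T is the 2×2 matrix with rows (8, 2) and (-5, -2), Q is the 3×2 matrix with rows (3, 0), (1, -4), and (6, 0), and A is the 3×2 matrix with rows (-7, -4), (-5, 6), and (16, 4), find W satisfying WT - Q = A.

W = [[2, 4], [-3, -4], [4, 2]]

WT = A + Q = [[-4, -4], [-4, 2], [22, 4]].
Right-multiplying both sides by T⁻¹ gives W = (A + Q)T⁻¹.
det T = -6, so T⁻¹ = [[1/3, 1/3], [-5/6, -4/3]].
W = (A + Q)T⁻¹ = [[2, 4], [-3, -4], [4, 2]].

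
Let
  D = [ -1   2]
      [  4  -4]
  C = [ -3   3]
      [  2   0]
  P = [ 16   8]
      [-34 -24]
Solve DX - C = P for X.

X = [[-3, -1], [5, 5]]

DX = P + C = [[13, 11], [-32, -24]].
D is on the left of X, so left-multiply by D⁻¹: X = D⁻¹(P + C).
D has determinant -4; D⁻¹ = [[1, 1/2], [1, 1/4]].
X = D⁻¹(P + C) = [[-3, -1], [5, 5]].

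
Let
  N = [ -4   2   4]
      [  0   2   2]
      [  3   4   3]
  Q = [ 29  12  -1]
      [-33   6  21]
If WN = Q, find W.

W = [[-5, 5, 3], [6, 3, -3]]

Since N sits to the right of W, W = QN⁻¹.
det N = -4, so N⁻¹ = [[1/2, -5/2, 1], [-3/2, 6, -2], [3/2, -11/2, 2]].
W = QN⁻¹ = [[29, 12, -1], [-33, 6, 21]] · [[1/2, -5/2, 1], [-3/2, 6, -2], [3/2, -11/2, 2]] = [[-5, 5, 3], [6, 3, -3]].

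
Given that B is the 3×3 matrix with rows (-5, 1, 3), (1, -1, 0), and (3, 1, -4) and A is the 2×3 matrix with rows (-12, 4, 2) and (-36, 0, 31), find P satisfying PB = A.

P = [[6, 6, 4], [5, 1, -4]]

B is on the right of P, so right-multiply by B⁻¹: P = AB⁻¹.
B has determinant -4; B⁻¹ = [[-1, -7/4, -3/4], [-1, -11/4, -3/4], [-1, -2, -1]].
P = AB⁻¹ = [[-12, 4, 2], [-36, 0, 31]] · [[-1, -7/4, -3/4], [-1, -11/4, -3/4], [-1, -2, -1]] = [[6, 6, 4], [5, 1, -4]].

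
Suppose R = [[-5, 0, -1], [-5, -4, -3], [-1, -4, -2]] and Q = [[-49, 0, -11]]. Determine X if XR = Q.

X = [[5, 6, -6]]

R is on the right of X, so right-multiply by R⁻¹: X = QR⁻¹.
det R = 4, so R⁻¹ = [[-1, 1, -1], [-7/4, 9/4, -5/2], [4, -5, 5]].
X = QR⁻¹ = [[-49, 0, -11]] · [[-1, 1, -1], [-7/4, 9/4, -5/2], [4, -5, 5]] = [[5, 6, -6]].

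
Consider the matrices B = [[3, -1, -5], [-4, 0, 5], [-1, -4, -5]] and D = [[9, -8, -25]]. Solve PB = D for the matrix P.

Since B sits to the right of P, P = DB⁻¹.
det B = 5, so B⁻¹ = [[4, 3, -1], [-5, -4, 1], [16/5, 13/5, -4/5]].
P = DB⁻¹ = [[9, -8, -25]] · [[4, 3, -1], [-5, -4, 1], [16/5, 13/5, -4/5]] = [[-4, -6, 3]].

P = [[-4, -6, 3]]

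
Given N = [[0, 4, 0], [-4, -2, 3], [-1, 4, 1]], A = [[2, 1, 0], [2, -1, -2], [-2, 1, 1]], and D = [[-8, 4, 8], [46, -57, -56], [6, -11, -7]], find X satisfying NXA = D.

X = [[5, -2, 3], [0, -1, 0], [1, 2, -4]]

Isolating X: multiply by N⁻¹ from the left and A⁻¹ from the right, so X = N⁻¹DA⁻¹.
det N = 4; the adjugate gives N⁻¹ = [[-7/2, -1, 3], [1/4, 0, 0], [-9/2, -1, 4]].
det A = 4; the adjugate gives A⁻¹ = [[1/4, -1/4, -1/2], [1/2, 1/2, 1], [0, -1, -1]].
N⁻¹D = [[0, 10, 7], [-2, 1, 2], [14, -5, -8]].
X = (N⁻¹D)A⁻¹ = [[5, -2, 3], [0, -1, 0], [1, 2, -4]].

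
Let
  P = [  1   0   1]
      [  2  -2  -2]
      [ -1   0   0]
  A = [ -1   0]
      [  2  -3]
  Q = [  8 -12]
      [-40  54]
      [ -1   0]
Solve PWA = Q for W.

Isolating W: multiply by P⁻¹ from the left and A⁻¹ from the right, so W = P⁻¹QA⁻¹.
det P = -2, so P⁻¹ = [[0, 0, -1], [-1, -1/2, -2], [1, 0, 1]].
A has determinant 3; A⁻¹ = [[-1, 0], [-2/3, -1/3]].
P⁻¹Q = [[1, 0], [14, -15], [7, -12]].
W = (P⁻¹Q)A⁻¹ = [[-1, 0], [-4, 5], [1, 4]].

W = [[-1, 0], [-4, 5], [1, 4]]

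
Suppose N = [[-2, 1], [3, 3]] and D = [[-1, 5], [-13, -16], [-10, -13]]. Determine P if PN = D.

Right-multiplying both sides by N⁻¹ gives P = DN⁻¹.
det N = -9; the adjugate gives N⁻¹ = [[-1/3, 1/9], [1/3, 2/9]].
P = DN⁻¹ = [[-1, 5], [-13, -16], [-10, -13]] · [[-1/3, 1/9], [1/3, 2/9]] = [[2, 1], [-1, -5], [-1, -4]].

P = [[2, 1], [-1, -5], [-1, -4]]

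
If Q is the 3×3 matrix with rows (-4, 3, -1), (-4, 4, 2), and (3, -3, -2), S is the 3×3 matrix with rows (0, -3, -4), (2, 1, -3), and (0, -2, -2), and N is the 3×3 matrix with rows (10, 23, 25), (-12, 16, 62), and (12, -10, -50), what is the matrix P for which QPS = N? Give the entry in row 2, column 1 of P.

Isolating P: multiply by Q⁻¹ from the left and S⁻¹ from the right, so P = Q⁻¹NS⁻¹.
det Q = 2; the adjugate gives Q⁻¹ = [[-1, 9/2, 5], [-1, 11/2, 6], [0, -3/2, -2]].
det S = 4, so S⁻¹ = [[-2, 1/2, 13/4], [1, 0, -2], [-1, 0, 3/2]].
Q⁻¹N = [[-4, -1, 4], [-4, 5, 16], [-6, -4, 7]].
P = (Q⁻¹N)S⁻¹ = [[3, -2, -5], [-3, -2, 1], [1, -3, -1]].

-3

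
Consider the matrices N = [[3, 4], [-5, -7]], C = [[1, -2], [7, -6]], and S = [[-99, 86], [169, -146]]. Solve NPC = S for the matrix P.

P = [[-3, -2], [2, -2]]

P = N⁻¹SC⁻¹ (apply N⁻¹ on the left and C⁻¹ on the right).
N has determinant -1; N⁻¹ = [[7, 4], [-5, -3]].
det C = 8, so C⁻¹ = [[-3/4, 1/4], [-7/8, 1/8]].
N⁻¹S = [[-17, 18], [-12, 8]].
P = (N⁻¹S)C⁻¹ = [[-3, -2], [2, -2]].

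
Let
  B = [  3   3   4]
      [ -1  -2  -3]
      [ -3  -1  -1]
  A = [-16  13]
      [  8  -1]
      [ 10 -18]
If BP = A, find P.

P = [[-2, 6], [-6, 5], [2, -5]]

Left-multiplying both sides by B⁻¹ gives P = B⁻¹A.
B has determinant 1; B⁻¹ = [[-1, -1, -1], [8, 9, 5], [-5, -6, -3]].
P = B⁻¹A = [[-1, -1, -1], [8, 9, 5], [-5, -6, -3]] · [[-16, 13], [8, -1], [10, -18]] = [[-2, 6], [-6, 5], [2, -5]].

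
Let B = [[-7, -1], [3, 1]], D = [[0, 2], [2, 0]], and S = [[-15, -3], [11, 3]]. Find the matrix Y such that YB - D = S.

Y = [[3, 2], [-1, 2]]

YB = S + D = [[-15, -1], [13, 3]].
B is on the right of Y, so right-multiply by B⁻¹: Y = (S + D)B⁻¹.
det B = -4, so B⁻¹ = [[-1/4, -1/4], [3/4, 7/4]].
Y = (S + D)B⁻¹ = [[3, 2], [-1, 2]].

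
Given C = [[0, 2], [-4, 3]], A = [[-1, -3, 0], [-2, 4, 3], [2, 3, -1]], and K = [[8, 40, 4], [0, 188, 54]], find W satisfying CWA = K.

W = [[1, -5, -3], [0, 2, 4]]

Isolating W: multiply by C⁻¹ from the left and A⁻¹ from the right, so W = C⁻¹KA⁻¹.
det C = 8; the adjugate gives C⁻¹ = [[3/8, -1/4], [1/2, 0]].
det A = 1, so A⁻¹ = [[-13, -3, -9], [4, 1, 3], [-14, -3, -10]].
C⁻¹K = [[3, -32, -12], [4, 20, 2]].
W = (C⁻¹K)A⁻¹ = [[1, -5, -3], [0, 2, 4]].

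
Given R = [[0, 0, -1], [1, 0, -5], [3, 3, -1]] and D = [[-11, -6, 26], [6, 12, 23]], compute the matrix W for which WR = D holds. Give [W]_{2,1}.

3

R is on the right of W, so right-multiply by R⁻¹: W = DR⁻¹.
R has determinant -3; R⁻¹ = [[-5, 1, 0], [14/3, -1, 1/3], [-1, 0, 0]].
W = DR⁻¹ = [[-11, -6, 26], [6, 12, 23]] · [[-5, 1, 0], [14/3, -1, 1/3], [-1, 0, 0]] = [[1, -5, -2], [3, -6, 4]].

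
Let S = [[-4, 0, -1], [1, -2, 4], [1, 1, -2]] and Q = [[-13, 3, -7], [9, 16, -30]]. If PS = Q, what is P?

P = [[1, -4, -5], [-2, -5, 6]]

Since S sits to the right of P, P = QS⁻¹.
det S = -3, so S⁻¹ = [[0, 1/3, 2/3], [-2, -3, -5], [-1, -4/3, -8/3]].
P = QS⁻¹ = [[-13, 3, -7], [9, 16, -30]] · [[0, 1/3, 2/3], [-2, -3, -5], [-1, -4/3, -8/3]] = [[1, -4, -5], [-2, -5, 6]].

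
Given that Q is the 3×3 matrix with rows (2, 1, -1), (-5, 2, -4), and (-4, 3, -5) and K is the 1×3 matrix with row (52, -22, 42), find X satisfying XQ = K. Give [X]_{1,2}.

Right-multiplying both sides by Q⁻¹ gives X = KQ⁻¹.
det Q = 2; the adjugate gives Q⁻¹ = [[1, 1, -1], [-9/2, -7, 13/2], [-7/2, -5, 9/2]].
X = KQ⁻¹ = [[52, -22, 42]] · [[1, 1, -1], [-9/2, -7, 13/2], [-7/2, -5, 9/2]] = [[4, -4, -6]].

-4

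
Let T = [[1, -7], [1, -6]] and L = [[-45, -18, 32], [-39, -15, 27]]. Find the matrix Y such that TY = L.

Y = [[-3, 3, -3], [6, 3, -5]]

T is on the left of Y, so left-multiply by T⁻¹: Y = T⁻¹L.
det T = 1, so T⁻¹ = [[-6, 7], [-1, 1]].
Y = T⁻¹L = [[-6, 7], [-1, 1]] · [[-45, -18, 32], [-39, -15, 27]] = [[-3, 3, -3], [6, 3, -5]].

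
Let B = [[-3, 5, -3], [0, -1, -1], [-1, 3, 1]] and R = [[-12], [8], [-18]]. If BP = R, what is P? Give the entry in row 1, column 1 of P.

Left-multiplying both sides by B⁻¹ gives P = B⁻¹R.
B has determinant 2; B⁻¹ = [[1, -7, -4], [1/2, -3, -3/2], [-1/2, 2, 3/2]].
P = B⁻¹R = [[1, -7, -4], [1/2, -3, -3/2], [-1/2, 2, 3/2]] · [[-12], [8], [-18]] = [[4], [-3], [-5]].

4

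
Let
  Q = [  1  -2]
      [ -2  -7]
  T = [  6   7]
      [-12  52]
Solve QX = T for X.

X = [[6, -5], [0, -6]]

Left-multiplying both sides by Q⁻¹ gives X = Q⁻¹T.
Q has determinant -11; Q⁻¹ = [[7/11, -2/11], [-2/11, -1/11]].
X = Q⁻¹T = [[7/11, -2/11], [-2/11, -1/11]] · [[6, 7], [-12, 52]] = [[6, -5], [0, -6]].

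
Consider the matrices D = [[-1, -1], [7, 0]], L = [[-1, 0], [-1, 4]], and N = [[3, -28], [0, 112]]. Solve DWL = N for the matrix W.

W = D⁻¹NL⁻¹ (apply D⁻¹ on the left and L⁻¹ on the right).
det D = 7; the adjugate gives D⁻¹ = [[0, 1/7], [-1, -1/7]].
det L = -4; the adjugate gives L⁻¹ = [[-1, 0], [-1/4, 1/4]].
D⁻¹N = [[0, 16], [-3, 12]].
W = (D⁻¹N)L⁻¹ = [[-4, 4], [0, 3]].

W = [[-4, 4], [0, 3]]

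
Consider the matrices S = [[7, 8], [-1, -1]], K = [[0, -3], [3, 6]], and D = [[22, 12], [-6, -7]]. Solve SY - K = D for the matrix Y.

Y = [[2, -1], [1, 2]]

SY = D + K = [[22, 9], [-3, -1]].
S is on the left of Y, so left-multiply by S⁻¹: Y = S⁻¹(D + K).
det S = 1; the adjugate gives S⁻¹ = [[-1, -8], [1, 7]].
Y = S⁻¹(D + K) = [[2, -1], [1, 2]].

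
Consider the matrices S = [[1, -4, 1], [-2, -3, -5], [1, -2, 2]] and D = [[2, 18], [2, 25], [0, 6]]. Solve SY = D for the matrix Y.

Y = [[4, 0], [0, -5], [-2, -2]]

Since S multiplies Y on the left, Y = S⁻¹D.
det S = -5; the adjugate gives S⁻¹ = [[16/5, -6/5, -23/5], [1/5, -1/5, -3/5], [-7/5, 2/5, 11/5]].
Y = S⁻¹D = [[16/5, -6/5, -23/5], [1/5, -1/5, -3/5], [-7/5, 2/5, 11/5]] · [[2, 18], [2, 25], [0, 6]] = [[4, 0], [0, -5], [-2, -2]].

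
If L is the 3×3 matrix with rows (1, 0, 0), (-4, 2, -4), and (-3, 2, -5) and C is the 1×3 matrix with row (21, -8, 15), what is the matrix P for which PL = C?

Since L sits to the right of P, P = CL⁻¹.
det L = -2; the adjugate gives L⁻¹ = [[1, 0, 0], [4, 5/2, -2], [1, 1, -1]].
P = CL⁻¹ = [[21, -8, 15]] · [[1, 0, 0], [4, 5/2, -2], [1, 1, -1]] = [[4, -5, 1]].

P = [[4, -5, 1]]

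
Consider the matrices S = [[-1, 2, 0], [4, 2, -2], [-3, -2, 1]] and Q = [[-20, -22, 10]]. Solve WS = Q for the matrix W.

S is on the right of W, so right-multiply by S⁻¹: W = QS⁻¹.
det S = 6, so S⁻¹ = [[-1/3, -1/3, -2/3], [1/3, -1/6, -1/3], [-1/3, -4/3, -5/3]].
W = QS⁻¹ = [[-20, -22, 10]] · [[-1/3, -1/3, -2/3], [1/3, -1/6, -1/3], [-1/3, -4/3, -5/3]] = [[-4, -3, 4]].

W = [[-4, -3, 4]]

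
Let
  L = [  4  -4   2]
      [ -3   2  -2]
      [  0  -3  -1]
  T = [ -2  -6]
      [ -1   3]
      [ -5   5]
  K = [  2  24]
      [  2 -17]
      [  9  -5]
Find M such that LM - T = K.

M = [[-3, 2], [-2, -1], [2, 3]]

LM = K + T = [[0, 18], [1, -14], [4, 0]].
L is on the left of M, so left-multiply by L⁻¹: M = L⁻¹(K + T).
det L = -2, so L⁻¹ = [[4, 5, -2], [3/2, 2, -1], [-9/2, -6, 2]].
M = L⁻¹(K + T) = [[-3, 2], [-2, -1], [2, 3]].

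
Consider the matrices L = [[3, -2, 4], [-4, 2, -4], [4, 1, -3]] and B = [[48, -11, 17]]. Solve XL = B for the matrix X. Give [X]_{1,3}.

Right-multiplying both sides by L⁻¹ gives X = BL⁻¹.
L has determinant 2; L⁻¹ = [[-1, -1, 0], [-14, -25/2, -2], [-6, -11/2, -1]].
X = BL⁻¹ = [[48, -11, 17]] · [[-1, -1, 0], [-14, -25/2, -2], [-6, -11/2, -1]] = [[4, -4, 5]].

5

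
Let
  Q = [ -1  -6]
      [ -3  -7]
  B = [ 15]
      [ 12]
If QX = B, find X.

Since Q multiplies X on the left, X = Q⁻¹B.
Q has determinant -11; Q⁻¹ = [[7/11, -6/11], [-3/11, 1/11]].
X = Q⁻¹B = [[7/11, -6/11], [-3/11, 1/11]] · [[15], [12]] = [[3], [-3]].

X = [[3], [-3]]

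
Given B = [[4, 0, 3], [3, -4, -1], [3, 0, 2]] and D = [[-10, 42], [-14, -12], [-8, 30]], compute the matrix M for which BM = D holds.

M = [[-4, 6], [0, 6], [2, 6]]

Since B multiplies M on the left, M = B⁻¹D.
det B = 4; the adjugate gives B⁻¹ = [[-2, 0, 3], [-9/4, -1/4, 13/4], [3, 0, -4]].
M = B⁻¹D = [[-2, 0, 3], [-9/4, -1/4, 13/4], [3, 0, -4]] · [[-10, 42], [-14, -12], [-8, 30]] = [[-4, 6], [0, 6], [2, 6]].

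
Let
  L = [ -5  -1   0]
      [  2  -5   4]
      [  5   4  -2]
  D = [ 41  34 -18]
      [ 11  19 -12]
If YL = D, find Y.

Y = [[-4, -2, 5], [-1, -2, 2]]

Right-multiplying both sides by L⁻¹ gives Y = DL⁻¹.
L has determinant 6; L⁻¹ = [[-1, -1/3, -2/3], [4, 5/3, 10/3], [11/2, 5/2, 9/2]].
Y = DL⁻¹ = [[41, 34, -18], [11, 19, -12]] · [[-1, -1/3, -2/3], [4, 5/3, 10/3], [11/2, 5/2, 9/2]] = [[-4, -2, 5], [-1, -2, 2]].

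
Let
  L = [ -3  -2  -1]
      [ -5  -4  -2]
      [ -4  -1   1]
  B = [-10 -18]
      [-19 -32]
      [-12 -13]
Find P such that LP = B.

P = [[1, 4], [5, 1], [-3, 4]]

Since L multiplies P on the left, P = L⁻¹B.
det L = 3; the adjugate gives L⁻¹ = [[-2, 1, 0], [13/3, -7/3, -1/3], [-11/3, 5/3, 2/3]].
P = L⁻¹B = [[-2, 1, 0], [13/3, -7/3, -1/3], [-11/3, 5/3, 2/3]] · [[-10, -18], [-19, -32], [-12, -13]] = [[1, 4], [5, 1], [-3, 4]].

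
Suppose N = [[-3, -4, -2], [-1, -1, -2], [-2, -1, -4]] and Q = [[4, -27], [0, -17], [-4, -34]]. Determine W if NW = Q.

W = [[4, 5], [-4, 0], [0, 6]]

N is on the left of W, so left-multiply by N⁻¹: W = N⁻¹Q.
det N = -4; the adjugate gives N⁻¹ = [[-1/2, 7/2, -3/2], [0, -2, 1], [1/4, -5/4, 1/4]].
W = N⁻¹Q = [[-1/2, 7/2, -3/2], [0, -2, 1], [1/4, -5/4, 1/4]] · [[4, -27], [0, -17], [-4, -34]] = [[4, 5], [-4, 0], [0, 6]].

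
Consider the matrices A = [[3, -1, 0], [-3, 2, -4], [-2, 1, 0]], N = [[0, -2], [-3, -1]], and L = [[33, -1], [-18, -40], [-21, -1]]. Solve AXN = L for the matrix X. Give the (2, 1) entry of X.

X = A⁻¹LN⁻¹ (apply A⁻¹ on the left and N⁻¹ on the right).
det A = 4; the adjugate gives A⁻¹ = [[1, 0, 1], [2, 0, 3], [1/4, -1/4, 3/4]].
N has determinant -6; N⁻¹ = [[1/6, -1/3], [-1/2, 0]].
A⁻¹L = [[12, -2], [3, -5], [-3, 9]].
X = (A⁻¹L)N⁻¹ = [[3, -4], [3, -1], [-5, 1]].

3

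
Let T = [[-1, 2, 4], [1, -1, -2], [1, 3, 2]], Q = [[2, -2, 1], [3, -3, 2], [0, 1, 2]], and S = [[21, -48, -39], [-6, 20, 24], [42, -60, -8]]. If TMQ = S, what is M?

Isolating M: multiply by T⁻¹ from the left and Q⁻¹ from the right, so M = T⁻¹SQ⁻¹.
det T = 4, so T⁻¹ = [[1, 2, 0], [-1, -3/2, 1/2], [1, 5/4, -1/4]].
Q has determinant -1; Q⁻¹ = [[8, -5, 1], [6, -4, 1], [-3, 2, 0]].
T⁻¹S = [[9, -8, 9], [9, -12, -1], [3, -8, -7]].
M = (T⁻¹S)Q⁻¹ = [[-3, 5, 1], [3, 1, -3], [-3, 3, -5]].

M = [[-3, 5, 1], [3, 1, -3], [-3, 3, -5]]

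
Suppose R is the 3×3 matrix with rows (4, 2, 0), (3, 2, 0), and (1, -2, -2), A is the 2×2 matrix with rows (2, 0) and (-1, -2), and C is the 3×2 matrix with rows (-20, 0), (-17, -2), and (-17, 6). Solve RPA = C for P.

P = R⁻¹CA⁻¹ (apply R⁻¹ on the left and A⁻¹ on the right).
det R = -4, so R⁻¹ = [[1, -1, 0], [-3/2, 2, 0], [2, -5/2, -1/2]].
A has determinant -4; A⁻¹ = [[1/2, 0], [-1/4, -1/2]].
R⁻¹C = [[-3, 2], [-4, -4], [11, 2]].
P = (R⁻¹C)A⁻¹ = [[-2, -1], [-1, 2], [5, -1]].

P = [[-2, -1], [-1, 2], [5, -1]]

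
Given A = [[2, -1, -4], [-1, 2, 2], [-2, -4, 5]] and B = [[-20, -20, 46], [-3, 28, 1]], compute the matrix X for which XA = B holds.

X = [[-4, 0, 6], [-6, 1, -5]]

A is on the right of X, so right-multiply by A⁻¹: X = BA⁻¹.
det A = 3, so A⁻¹ = [[6, 7, 2], [1/3, 2/3, 0], [8/3, 10/3, 1]].
X = BA⁻¹ = [[-20, -20, 46], [-3, 28, 1]] · [[6, 7, 2], [1/3, 2/3, 0], [8/3, 10/3, 1]] = [[-4, 0, 6], [-6, 1, -5]].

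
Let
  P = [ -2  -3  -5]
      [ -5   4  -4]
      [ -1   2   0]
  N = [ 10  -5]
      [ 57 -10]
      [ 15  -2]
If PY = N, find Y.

Y = [[-5, -2], [5, -2], [-3, 3]]

Since P multiplies Y on the left, Y = P⁻¹N.
P has determinant 2; P⁻¹ = [[4, -5, 16], [2, -5/2, 17/2], [-3, 7/2, -23/2]].
Y = P⁻¹N = [[4, -5, 16], [2, -5/2, 17/2], [-3, 7/2, -23/2]] · [[10, -5], [57, -10], [15, -2]] = [[-5, -2], [5, -2], [-3, 3]].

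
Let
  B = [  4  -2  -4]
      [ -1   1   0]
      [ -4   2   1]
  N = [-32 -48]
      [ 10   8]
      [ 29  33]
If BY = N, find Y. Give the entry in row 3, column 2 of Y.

Since B multiplies Y on the left, Y = B⁻¹N.
det B = -6; the adjugate gives B⁻¹ = [[-1/6, 1, -2/3], [-1/6, 2, -2/3], [-1/3, 0, -1/3]].
Y = B⁻¹N = [[-1/6, 1, -2/3], [-1/6, 2, -2/3], [-1/3, 0, -1/3]] · [[-32, -48], [10, 8], [29, 33]] = [[-4, -6], [6, 2], [1, 5]].

5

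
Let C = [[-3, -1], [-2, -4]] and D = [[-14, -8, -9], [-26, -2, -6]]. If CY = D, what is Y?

Left-multiplying both sides by C⁻¹ gives Y = C⁻¹D.
C has determinant 10; C⁻¹ = [[-2/5, 1/10], [1/5, -3/10]].
Y = C⁻¹D = [[-2/5, 1/10], [1/5, -3/10]] · [[-14, -8, -9], [-26, -2, -6]] = [[3, 3, 3], [5, -1, 0]].

Y = [[3, 3, 3], [5, -1, 0]]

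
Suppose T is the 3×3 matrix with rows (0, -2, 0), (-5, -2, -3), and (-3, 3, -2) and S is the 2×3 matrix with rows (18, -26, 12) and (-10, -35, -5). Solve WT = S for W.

W = [[4, 0, -6], [5, 5, -5]]

Since T sits to the right of W, W = ST⁻¹.
det T = 2, so T⁻¹ = [[13/2, -2, 3], [-1/2, 0, 0], [-21/2, 3, -5]].
W = ST⁻¹ = [[18, -26, 12], [-10, -35, -5]] · [[13/2, -2, 3], [-1/2, 0, 0], [-21/2, 3, -5]] = [[4, 0, -6], [5, 5, -5]].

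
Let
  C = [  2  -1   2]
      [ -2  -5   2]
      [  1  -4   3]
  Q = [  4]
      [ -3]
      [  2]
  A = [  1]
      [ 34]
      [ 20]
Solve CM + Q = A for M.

CM = A − Q = [[-3], [37], [18]].
C is on the left of M, so left-multiply by C⁻¹: M = C⁻¹(A − Q).
det C = 4; the adjugate gives C⁻¹ = [[-7/4, -5/4, 2], [2, 1, -2], [13/4, 7/4, -3]].
M = C⁻¹(A − Q) = [[-5], [-5], [1]].

M = [[-5], [-5], [1]]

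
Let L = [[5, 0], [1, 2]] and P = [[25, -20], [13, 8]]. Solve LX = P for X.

Since L multiplies X on the left, X = L⁻¹P.
L has determinant 10; L⁻¹ = [[1/5, 0], [-1/10, 1/2]].
X = L⁻¹P = [[1/5, 0], [-1/10, 1/2]] · [[25, -20], [13, 8]] = [[5, -4], [4, 6]].

X = [[5, -4], [4, 6]]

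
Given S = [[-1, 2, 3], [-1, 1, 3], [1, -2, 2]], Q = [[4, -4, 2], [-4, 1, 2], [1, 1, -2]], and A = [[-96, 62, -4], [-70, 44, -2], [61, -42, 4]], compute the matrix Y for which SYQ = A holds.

Y = [[4, -1, 3], [-3, 4, 2], [-2, -1, -3]]

Left-multiply by S⁻¹ and right-multiply by Q⁻¹: Y = S⁻¹AQ⁻¹.
S has determinant 5; S⁻¹ = [[8/5, -2, 3/5], [1, -1, 0], [1/5, 0, 1/5]].
det Q = -2, so Q⁻¹ = [[2, 3, 5], [3, 5, 8], [5/2, 4, 6]].
S⁻¹A = [[23, -14, 0], [-26, 18, -2], [-7, 4, 0]].
Y = (S⁻¹A)Q⁻¹ = [[4, -1, 3], [-3, 4, 2], [-2, -1, -3]].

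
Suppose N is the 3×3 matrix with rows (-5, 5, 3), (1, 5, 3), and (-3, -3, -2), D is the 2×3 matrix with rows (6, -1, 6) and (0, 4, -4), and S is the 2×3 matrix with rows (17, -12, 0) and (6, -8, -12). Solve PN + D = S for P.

P = [[-1, -3, -3], [-3, 3, 4]]

PN = S − D = [[11, -11, -6], [6, -12, -8]].
N is on the right of P, so right-multiply by N⁻¹: P = (S − D)N⁻¹.
det N = 6; the adjugate gives N⁻¹ = [[-1/6, 1/6, 0], [-7/6, 19/6, 3], [2, -5, -5]].
P = (S − D)N⁻¹ = [[-1, -3, -3], [-3, 3, 4]].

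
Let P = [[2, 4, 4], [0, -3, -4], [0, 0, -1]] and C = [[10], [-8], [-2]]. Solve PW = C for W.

W = [[1], [0], [2]]

P is on the left of W, so left-multiply by P⁻¹: W = P⁻¹C.
P has determinant 6; P⁻¹ = [[1/2, 2/3, -2/3], [0, -1/3, 4/3], [0, 0, -1]].
W = P⁻¹C = [[1/2, 2/3, -2/3], [0, -1/3, 4/3], [0, 0, -1]] · [[10], [-8], [-2]] = [[1], [0], [2]].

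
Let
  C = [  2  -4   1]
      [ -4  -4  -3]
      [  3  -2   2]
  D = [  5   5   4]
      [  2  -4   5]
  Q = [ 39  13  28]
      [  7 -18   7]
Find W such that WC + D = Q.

WC = Q − D = [[34, 8, 24], [5, -14, 2]].
C is on the right of W, so right-multiply by C⁻¹: W = (Q − D)C⁻¹.
det C = -4, so C⁻¹ = [[7/2, -3/2, -4], [1/4, -1/4, -1/2], [-5, 2, 6]].
W = (Q − D)C⁻¹ = [[1, -5, 4], [4, 0, -1]].

W = [[1, -5, 4], [4, 0, -1]]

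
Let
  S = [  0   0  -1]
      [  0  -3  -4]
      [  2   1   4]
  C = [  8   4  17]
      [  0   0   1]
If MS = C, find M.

M = [[-1, 0, 4], [-1, 0, 0]]

Right-multiplying both sides by S⁻¹ gives M = CS⁻¹.
det S = -6, so S⁻¹ = [[4/3, 1/6, 1/2], [4/3, -1/3, 0], [-1, 0, 0]].
M = CS⁻¹ = [[8, 4, 17], [0, 0, 1]] · [[4/3, 1/6, 1/2], [4/3, -1/3, 0], [-1, 0, 0]] = [[-1, 0, 4], [-1, 0, 0]].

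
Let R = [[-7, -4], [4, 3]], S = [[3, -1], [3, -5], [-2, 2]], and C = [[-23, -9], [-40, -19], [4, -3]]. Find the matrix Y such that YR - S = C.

YR = C + S = [[-20, -10], [-37, -24], [2, -1]].
Since R sits to the right of Y, Y = (C + S)R⁻¹.
det R = -5; the adjugate gives R⁻¹ = [[-3/5, -4/5], [4/5, 7/5]].
Y = (C + S)R⁻¹ = [[4, 2], [3, -4], [-2, -3]].

Y = [[4, 2], [3, -4], [-2, -3]]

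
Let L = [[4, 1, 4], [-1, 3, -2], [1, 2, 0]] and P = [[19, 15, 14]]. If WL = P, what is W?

Right-multiplying both sides by L⁻¹ gives W = PL⁻¹.
L has determinant -6; L⁻¹ = [[-2/3, -4/3, 7/3], [1/3, 2/3, -2/3], [5/6, 7/6, -13/6]].
W = PL⁻¹ = [[19, 15, 14]] · [[-2/3, -4/3, 7/3], [1/3, 2/3, -2/3], [5/6, 7/6, -13/6]] = [[4, 1, 4]].

W = [[4, 1, 4]]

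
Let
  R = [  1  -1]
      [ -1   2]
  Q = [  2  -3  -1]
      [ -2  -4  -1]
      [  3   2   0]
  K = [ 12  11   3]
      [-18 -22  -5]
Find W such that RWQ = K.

W = [[4, -5, -4], [1, 1, -2]]

Left-multiply by R⁻¹ and right-multiply by Q⁻¹: W = R⁻¹KQ⁻¹.
det R = 1, so R⁻¹ = [[2, 1], [1, 1]].
Q has determinant 5; Q⁻¹ = [[2/5, -2/5, -1/5], [-3/5, 3/5, 4/5], [8/5, -13/5, -14/5]].
R⁻¹K = [[6, 0, 1], [-6, -11, -2]].
W = (R⁻¹K)Q⁻¹ = [[4, -5, -4], [1, 1, -2]].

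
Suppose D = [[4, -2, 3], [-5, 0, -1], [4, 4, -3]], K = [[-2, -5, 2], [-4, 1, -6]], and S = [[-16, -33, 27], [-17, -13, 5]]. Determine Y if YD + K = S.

Y = [[4, 2, -5], [1, 1, -3]]

YD = S − K = [[-14, -28, 25], [-13, -14, 11]].
Right-multiplying both sides by D⁻¹ gives Y = (S − K)D⁻¹.
det D = -6; the adjugate gives D⁻¹ = [[-2/3, -1, -1/3], [19/6, 4, 11/6], [10/3, 4, 5/3]].
Y = (S − K)D⁻¹ = [[4, 2, -5], [1, 1, -3]].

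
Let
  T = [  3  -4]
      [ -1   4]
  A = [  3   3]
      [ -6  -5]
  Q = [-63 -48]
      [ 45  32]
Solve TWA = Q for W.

Isolating W: multiply by T⁻¹ from the left and A⁻¹ from the right, so W = T⁻¹QA⁻¹.
det T = 8; the adjugate gives T⁻¹ = [[1/2, 1/2], [1/8, 3/8]].
det A = 3; the adjugate gives A⁻¹ = [[-5/3, -1], [2, 1]].
T⁻¹Q = [[-9, -8], [9, 6]].
W = (T⁻¹Q)A⁻¹ = [[-1, 1], [-3, -3]].

W = [[-1, 1], [-3, -3]]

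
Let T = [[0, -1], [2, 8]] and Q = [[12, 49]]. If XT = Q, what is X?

X = [[-1, 6]]

Right-multiplying both sides by T⁻¹ gives X = QT⁻¹.
det T = 2; the adjugate gives T⁻¹ = [[4, 1/2], [-1, 0]].
X = QT⁻¹ = [[12, 49]] · [[4, 1/2], [-1, 0]] = [[-1, 6]].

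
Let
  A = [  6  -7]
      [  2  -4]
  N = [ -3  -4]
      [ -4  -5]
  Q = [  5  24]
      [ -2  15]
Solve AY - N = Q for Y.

AY = Q + N = [[2, 20], [-6, 10]].
Since A multiplies Y on the left, Y = A⁻¹(Q + N).
A has determinant -10; A⁻¹ = [[2/5, -7/10], [1/5, -3/5]].
Y = A⁻¹(Q + N) = [[5, 1], [4, -2]].

Y = [[5, 1], [4, -2]]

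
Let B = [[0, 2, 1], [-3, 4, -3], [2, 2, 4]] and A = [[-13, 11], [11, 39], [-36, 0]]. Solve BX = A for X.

Since B multiplies X on the left, X = B⁻¹A.
det B = -2; the adjugate gives B⁻¹ = [[-11, 3, 5], [-3, 1, 3/2], [7, -2, -3]].
X = B⁻¹A = [[-11, 3, 5], [-3, 1, 3/2], [7, -2, -3]] · [[-13, 11], [11, 39], [-36, 0]] = [[-4, -4], [-4, 6], [-5, -1]].

X = [[-4, -4], [-4, 6], [-5, -1]]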